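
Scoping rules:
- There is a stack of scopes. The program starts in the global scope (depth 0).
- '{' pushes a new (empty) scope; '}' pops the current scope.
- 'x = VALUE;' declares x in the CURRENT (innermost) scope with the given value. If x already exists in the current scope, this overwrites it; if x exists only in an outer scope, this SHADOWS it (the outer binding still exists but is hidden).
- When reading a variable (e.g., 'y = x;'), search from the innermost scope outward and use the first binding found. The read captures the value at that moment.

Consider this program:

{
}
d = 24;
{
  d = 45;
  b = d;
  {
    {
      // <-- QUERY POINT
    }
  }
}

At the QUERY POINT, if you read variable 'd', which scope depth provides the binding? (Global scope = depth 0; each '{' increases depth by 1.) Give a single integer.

Step 1: enter scope (depth=1)
Step 2: exit scope (depth=0)
Step 3: declare d=24 at depth 0
Step 4: enter scope (depth=1)
Step 5: declare d=45 at depth 1
Step 6: declare b=(read d)=45 at depth 1
Step 7: enter scope (depth=2)
Step 8: enter scope (depth=3)
Visible at query point: b=45 d=45

Answer: 1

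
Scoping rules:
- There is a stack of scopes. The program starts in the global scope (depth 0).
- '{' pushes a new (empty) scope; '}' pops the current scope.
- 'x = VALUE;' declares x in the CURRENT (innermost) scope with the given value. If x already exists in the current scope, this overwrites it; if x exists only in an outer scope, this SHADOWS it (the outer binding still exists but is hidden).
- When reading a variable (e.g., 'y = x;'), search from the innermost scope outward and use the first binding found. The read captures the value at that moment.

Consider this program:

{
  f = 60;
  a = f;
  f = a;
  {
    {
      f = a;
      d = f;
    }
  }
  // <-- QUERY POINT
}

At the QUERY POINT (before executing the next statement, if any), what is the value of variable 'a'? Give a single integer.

Answer: 60

Derivation:
Step 1: enter scope (depth=1)
Step 2: declare f=60 at depth 1
Step 3: declare a=(read f)=60 at depth 1
Step 4: declare f=(read a)=60 at depth 1
Step 5: enter scope (depth=2)
Step 6: enter scope (depth=3)
Step 7: declare f=(read a)=60 at depth 3
Step 8: declare d=(read f)=60 at depth 3
Step 9: exit scope (depth=2)
Step 10: exit scope (depth=1)
Visible at query point: a=60 f=60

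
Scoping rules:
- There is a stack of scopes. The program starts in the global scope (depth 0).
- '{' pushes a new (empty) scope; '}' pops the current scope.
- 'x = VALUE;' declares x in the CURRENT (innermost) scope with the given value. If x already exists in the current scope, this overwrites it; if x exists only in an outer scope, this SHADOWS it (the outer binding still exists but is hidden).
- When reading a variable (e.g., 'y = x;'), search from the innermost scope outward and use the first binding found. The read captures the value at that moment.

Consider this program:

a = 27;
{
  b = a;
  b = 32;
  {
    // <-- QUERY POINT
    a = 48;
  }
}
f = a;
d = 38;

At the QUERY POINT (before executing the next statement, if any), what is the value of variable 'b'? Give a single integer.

Answer: 32

Derivation:
Step 1: declare a=27 at depth 0
Step 2: enter scope (depth=1)
Step 3: declare b=(read a)=27 at depth 1
Step 4: declare b=32 at depth 1
Step 5: enter scope (depth=2)
Visible at query point: a=27 b=32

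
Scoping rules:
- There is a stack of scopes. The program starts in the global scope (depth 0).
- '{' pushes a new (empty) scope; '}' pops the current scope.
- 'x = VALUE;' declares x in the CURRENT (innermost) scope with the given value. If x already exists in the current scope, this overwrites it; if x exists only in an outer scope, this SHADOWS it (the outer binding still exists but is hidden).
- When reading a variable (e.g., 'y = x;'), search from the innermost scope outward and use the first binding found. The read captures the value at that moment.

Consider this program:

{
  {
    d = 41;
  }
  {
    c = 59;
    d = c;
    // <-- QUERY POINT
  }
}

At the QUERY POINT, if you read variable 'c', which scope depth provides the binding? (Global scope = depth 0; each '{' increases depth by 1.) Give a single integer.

Answer: 2

Derivation:
Step 1: enter scope (depth=1)
Step 2: enter scope (depth=2)
Step 3: declare d=41 at depth 2
Step 4: exit scope (depth=1)
Step 5: enter scope (depth=2)
Step 6: declare c=59 at depth 2
Step 7: declare d=(read c)=59 at depth 2
Visible at query point: c=59 d=59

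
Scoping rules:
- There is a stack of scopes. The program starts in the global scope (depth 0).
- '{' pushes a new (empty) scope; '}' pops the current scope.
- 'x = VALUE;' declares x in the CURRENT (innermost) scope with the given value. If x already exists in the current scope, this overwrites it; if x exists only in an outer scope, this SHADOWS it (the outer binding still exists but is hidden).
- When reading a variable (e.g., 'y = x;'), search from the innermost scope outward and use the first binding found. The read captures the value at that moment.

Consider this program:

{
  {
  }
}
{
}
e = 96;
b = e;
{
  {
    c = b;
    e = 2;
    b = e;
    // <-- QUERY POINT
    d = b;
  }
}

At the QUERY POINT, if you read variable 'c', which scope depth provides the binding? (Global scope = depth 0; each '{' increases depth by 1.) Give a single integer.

Step 1: enter scope (depth=1)
Step 2: enter scope (depth=2)
Step 3: exit scope (depth=1)
Step 4: exit scope (depth=0)
Step 5: enter scope (depth=1)
Step 6: exit scope (depth=0)
Step 7: declare e=96 at depth 0
Step 8: declare b=(read e)=96 at depth 0
Step 9: enter scope (depth=1)
Step 10: enter scope (depth=2)
Step 11: declare c=(read b)=96 at depth 2
Step 12: declare e=2 at depth 2
Step 13: declare b=(read e)=2 at depth 2
Visible at query point: b=2 c=96 e=2

Answer: 2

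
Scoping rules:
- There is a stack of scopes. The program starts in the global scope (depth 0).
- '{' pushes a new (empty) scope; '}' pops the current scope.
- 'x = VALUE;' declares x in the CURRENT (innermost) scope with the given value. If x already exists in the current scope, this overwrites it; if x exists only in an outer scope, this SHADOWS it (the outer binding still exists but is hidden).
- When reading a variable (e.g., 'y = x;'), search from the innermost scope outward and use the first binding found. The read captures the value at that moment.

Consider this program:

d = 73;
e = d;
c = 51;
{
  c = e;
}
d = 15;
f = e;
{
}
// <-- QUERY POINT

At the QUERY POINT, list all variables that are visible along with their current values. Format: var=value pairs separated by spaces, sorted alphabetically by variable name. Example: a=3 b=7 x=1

Step 1: declare d=73 at depth 0
Step 2: declare e=(read d)=73 at depth 0
Step 3: declare c=51 at depth 0
Step 4: enter scope (depth=1)
Step 5: declare c=(read e)=73 at depth 1
Step 6: exit scope (depth=0)
Step 7: declare d=15 at depth 0
Step 8: declare f=(read e)=73 at depth 0
Step 9: enter scope (depth=1)
Step 10: exit scope (depth=0)
Visible at query point: c=51 d=15 e=73 f=73

Answer: c=51 d=15 e=73 f=73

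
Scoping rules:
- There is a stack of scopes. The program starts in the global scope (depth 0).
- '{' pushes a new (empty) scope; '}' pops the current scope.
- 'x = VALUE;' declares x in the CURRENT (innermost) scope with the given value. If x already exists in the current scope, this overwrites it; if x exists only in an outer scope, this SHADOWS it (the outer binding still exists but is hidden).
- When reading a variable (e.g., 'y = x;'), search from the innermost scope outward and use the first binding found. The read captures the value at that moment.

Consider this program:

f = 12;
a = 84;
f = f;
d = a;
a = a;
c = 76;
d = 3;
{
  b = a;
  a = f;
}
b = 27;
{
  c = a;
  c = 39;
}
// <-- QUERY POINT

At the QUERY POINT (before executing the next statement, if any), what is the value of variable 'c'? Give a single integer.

Answer: 76

Derivation:
Step 1: declare f=12 at depth 0
Step 2: declare a=84 at depth 0
Step 3: declare f=(read f)=12 at depth 0
Step 4: declare d=(read a)=84 at depth 0
Step 5: declare a=(read a)=84 at depth 0
Step 6: declare c=76 at depth 0
Step 7: declare d=3 at depth 0
Step 8: enter scope (depth=1)
Step 9: declare b=(read a)=84 at depth 1
Step 10: declare a=(read f)=12 at depth 1
Step 11: exit scope (depth=0)
Step 12: declare b=27 at depth 0
Step 13: enter scope (depth=1)
Step 14: declare c=(read a)=84 at depth 1
Step 15: declare c=39 at depth 1
Step 16: exit scope (depth=0)
Visible at query point: a=84 b=27 c=76 d=3 f=12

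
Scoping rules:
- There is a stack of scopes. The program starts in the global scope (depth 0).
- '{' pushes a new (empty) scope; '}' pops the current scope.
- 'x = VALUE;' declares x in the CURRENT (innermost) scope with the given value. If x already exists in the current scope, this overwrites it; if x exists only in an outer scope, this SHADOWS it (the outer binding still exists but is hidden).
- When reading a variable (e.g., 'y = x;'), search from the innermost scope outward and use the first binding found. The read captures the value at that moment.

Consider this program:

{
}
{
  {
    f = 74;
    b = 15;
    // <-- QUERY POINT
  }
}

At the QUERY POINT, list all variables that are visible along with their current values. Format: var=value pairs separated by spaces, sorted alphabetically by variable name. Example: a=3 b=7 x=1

Answer: b=15 f=74

Derivation:
Step 1: enter scope (depth=1)
Step 2: exit scope (depth=0)
Step 3: enter scope (depth=1)
Step 4: enter scope (depth=2)
Step 5: declare f=74 at depth 2
Step 6: declare b=15 at depth 2
Visible at query point: b=15 f=74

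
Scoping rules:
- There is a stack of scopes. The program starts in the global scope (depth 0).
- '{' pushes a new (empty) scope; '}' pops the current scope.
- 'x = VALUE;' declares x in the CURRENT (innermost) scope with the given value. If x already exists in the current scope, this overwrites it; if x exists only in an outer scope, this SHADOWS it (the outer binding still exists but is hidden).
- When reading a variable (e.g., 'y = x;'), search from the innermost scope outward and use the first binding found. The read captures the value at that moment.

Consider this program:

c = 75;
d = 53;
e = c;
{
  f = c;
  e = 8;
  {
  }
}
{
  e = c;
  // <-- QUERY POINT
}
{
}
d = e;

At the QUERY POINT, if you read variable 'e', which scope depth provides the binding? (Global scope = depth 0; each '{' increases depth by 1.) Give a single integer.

Answer: 1

Derivation:
Step 1: declare c=75 at depth 0
Step 2: declare d=53 at depth 0
Step 3: declare e=(read c)=75 at depth 0
Step 4: enter scope (depth=1)
Step 5: declare f=(read c)=75 at depth 1
Step 6: declare e=8 at depth 1
Step 7: enter scope (depth=2)
Step 8: exit scope (depth=1)
Step 9: exit scope (depth=0)
Step 10: enter scope (depth=1)
Step 11: declare e=(read c)=75 at depth 1
Visible at query point: c=75 d=53 e=75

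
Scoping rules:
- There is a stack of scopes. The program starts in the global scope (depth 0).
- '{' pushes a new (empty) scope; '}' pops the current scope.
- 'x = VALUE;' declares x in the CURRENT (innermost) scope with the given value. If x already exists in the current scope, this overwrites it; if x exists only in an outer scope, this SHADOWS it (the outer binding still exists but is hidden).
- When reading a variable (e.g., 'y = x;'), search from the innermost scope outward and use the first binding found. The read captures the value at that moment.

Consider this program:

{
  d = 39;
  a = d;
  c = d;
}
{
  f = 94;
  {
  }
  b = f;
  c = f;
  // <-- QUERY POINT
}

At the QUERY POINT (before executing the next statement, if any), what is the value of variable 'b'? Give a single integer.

Step 1: enter scope (depth=1)
Step 2: declare d=39 at depth 1
Step 3: declare a=(read d)=39 at depth 1
Step 4: declare c=(read d)=39 at depth 1
Step 5: exit scope (depth=0)
Step 6: enter scope (depth=1)
Step 7: declare f=94 at depth 1
Step 8: enter scope (depth=2)
Step 9: exit scope (depth=1)
Step 10: declare b=(read f)=94 at depth 1
Step 11: declare c=(read f)=94 at depth 1
Visible at query point: b=94 c=94 f=94

Answer: 94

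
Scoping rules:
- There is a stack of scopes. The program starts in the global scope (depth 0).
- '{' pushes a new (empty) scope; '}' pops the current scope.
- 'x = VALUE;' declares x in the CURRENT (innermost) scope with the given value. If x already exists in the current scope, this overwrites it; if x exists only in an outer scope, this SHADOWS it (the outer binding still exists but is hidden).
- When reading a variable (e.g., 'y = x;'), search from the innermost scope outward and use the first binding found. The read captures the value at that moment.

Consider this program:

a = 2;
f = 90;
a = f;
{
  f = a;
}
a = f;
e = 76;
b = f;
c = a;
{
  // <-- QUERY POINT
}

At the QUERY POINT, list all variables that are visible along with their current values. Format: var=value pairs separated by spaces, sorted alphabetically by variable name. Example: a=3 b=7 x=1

Answer: a=90 b=90 c=90 e=76 f=90

Derivation:
Step 1: declare a=2 at depth 0
Step 2: declare f=90 at depth 0
Step 3: declare a=(read f)=90 at depth 0
Step 4: enter scope (depth=1)
Step 5: declare f=(read a)=90 at depth 1
Step 6: exit scope (depth=0)
Step 7: declare a=(read f)=90 at depth 0
Step 8: declare e=76 at depth 0
Step 9: declare b=(read f)=90 at depth 0
Step 10: declare c=(read a)=90 at depth 0
Step 11: enter scope (depth=1)
Visible at query point: a=90 b=90 c=90 e=76 f=90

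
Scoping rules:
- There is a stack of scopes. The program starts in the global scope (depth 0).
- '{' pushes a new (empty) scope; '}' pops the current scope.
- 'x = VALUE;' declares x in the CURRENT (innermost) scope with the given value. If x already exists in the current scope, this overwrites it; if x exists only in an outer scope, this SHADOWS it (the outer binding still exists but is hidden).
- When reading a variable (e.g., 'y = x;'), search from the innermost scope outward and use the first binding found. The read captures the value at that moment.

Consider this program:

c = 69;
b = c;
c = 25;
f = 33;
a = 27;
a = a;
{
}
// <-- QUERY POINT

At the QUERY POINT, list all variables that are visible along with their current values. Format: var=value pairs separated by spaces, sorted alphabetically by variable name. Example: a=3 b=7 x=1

Step 1: declare c=69 at depth 0
Step 2: declare b=(read c)=69 at depth 0
Step 3: declare c=25 at depth 0
Step 4: declare f=33 at depth 0
Step 5: declare a=27 at depth 0
Step 6: declare a=(read a)=27 at depth 0
Step 7: enter scope (depth=1)
Step 8: exit scope (depth=0)
Visible at query point: a=27 b=69 c=25 f=33

Answer: a=27 b=69 c=25 f=33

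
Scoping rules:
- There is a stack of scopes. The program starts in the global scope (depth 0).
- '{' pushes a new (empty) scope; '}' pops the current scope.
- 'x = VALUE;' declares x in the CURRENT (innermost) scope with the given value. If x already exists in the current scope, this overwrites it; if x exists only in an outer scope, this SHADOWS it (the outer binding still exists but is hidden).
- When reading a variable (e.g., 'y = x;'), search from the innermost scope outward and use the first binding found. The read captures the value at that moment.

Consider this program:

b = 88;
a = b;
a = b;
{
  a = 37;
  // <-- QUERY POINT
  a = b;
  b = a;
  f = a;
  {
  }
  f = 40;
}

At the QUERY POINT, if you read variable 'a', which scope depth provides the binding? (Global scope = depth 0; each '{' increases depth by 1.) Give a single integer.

Step 1: declare b=88 at depth 0
Step 2: declare a=(read b)=88 at depth 0
Step 3: declare a=(read b)=88 at depth 0
Step 4: enter scope (depth=1)
Step 5: declare a=37 at depth 1
Visible at query point: a=37 b=88

Answer: 1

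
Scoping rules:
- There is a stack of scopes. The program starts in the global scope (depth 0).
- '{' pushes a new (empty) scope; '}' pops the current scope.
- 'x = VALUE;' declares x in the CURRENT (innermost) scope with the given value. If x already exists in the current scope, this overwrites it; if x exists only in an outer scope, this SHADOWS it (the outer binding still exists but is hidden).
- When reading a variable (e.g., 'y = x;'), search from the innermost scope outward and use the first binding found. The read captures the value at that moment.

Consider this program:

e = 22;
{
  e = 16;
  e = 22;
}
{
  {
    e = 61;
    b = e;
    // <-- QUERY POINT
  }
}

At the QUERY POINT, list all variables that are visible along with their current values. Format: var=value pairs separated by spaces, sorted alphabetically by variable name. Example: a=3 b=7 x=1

Step 1: declare e=22 at depth 0
Step 2: enter scope (depth=1)
Step 3: declare e=16 at depth 1
Step 4: declare e=22 at depth 1
Step 5: exit scope (depth=0)
Step 6: enter scope (depth=1)
Step 7: enter scope (depth=2)
Step 8: declare e=61 at depth 2
Step 9: declare b=(read e)=61 at depth 2
Visible at query point: b=61 e=61

Answer: b=61 e=61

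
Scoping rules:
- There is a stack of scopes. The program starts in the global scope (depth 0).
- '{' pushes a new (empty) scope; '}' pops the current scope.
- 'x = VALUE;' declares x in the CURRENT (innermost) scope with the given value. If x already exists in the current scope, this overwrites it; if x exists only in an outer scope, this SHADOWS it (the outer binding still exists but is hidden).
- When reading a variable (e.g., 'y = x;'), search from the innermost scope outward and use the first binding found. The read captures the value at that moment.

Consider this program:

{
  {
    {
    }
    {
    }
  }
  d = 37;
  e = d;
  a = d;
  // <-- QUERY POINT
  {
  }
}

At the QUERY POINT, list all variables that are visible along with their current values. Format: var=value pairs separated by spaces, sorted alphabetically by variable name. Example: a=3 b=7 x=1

Step 1: enter scope (depth=1)
Step 2: enter scope (depth=2)
Step 3: enter scope (depth=3)
Step 4: exit scope (depth=2)
Step 5: enter scope (depth=3)
Step 6: exit scope (depth=2)
Step 7: exit scope (depth=1)
Step 8: declare d=37 at depth 1
Step 9: declare e=(read d)=37 at depth 1
Step 10: declare a=(read d)=37 at depth 1
Visible at query point: a=37 d=37 e=37

Answer: a=37 d=37 e=37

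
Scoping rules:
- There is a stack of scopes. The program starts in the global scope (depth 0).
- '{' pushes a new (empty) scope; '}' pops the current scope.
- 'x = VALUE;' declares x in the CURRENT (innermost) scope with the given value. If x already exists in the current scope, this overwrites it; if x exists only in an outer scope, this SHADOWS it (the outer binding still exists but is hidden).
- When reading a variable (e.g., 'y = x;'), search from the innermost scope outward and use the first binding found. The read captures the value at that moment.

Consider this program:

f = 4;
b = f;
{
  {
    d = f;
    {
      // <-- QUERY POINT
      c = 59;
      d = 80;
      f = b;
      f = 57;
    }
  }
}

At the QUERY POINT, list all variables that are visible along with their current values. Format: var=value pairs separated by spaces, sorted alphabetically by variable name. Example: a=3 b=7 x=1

Answer: b=4 d=4 f=4

Derivation:
Step 1: declare f=4 at depth 0
Step 2: declare b=(read f)=4 at depth 0
Step 3: enter scope (depth=1)
Step 4: enter scope (depth=2)
Step 5: declare d=(read f)=4 at depth 2
Step 6: enter scope (depth=3)
Visible at query point: b=4 d=4 f=4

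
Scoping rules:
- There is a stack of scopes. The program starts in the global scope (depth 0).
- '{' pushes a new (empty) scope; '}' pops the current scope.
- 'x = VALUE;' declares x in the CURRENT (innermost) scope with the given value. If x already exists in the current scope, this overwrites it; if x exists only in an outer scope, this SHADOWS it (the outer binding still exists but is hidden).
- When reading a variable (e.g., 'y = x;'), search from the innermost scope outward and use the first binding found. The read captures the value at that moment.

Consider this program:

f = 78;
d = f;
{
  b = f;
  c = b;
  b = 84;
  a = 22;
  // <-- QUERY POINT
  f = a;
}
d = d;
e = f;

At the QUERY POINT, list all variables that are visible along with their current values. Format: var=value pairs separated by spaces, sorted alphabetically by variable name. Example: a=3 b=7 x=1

Answer: a=22 b=84 c=78 d=78 f=78

Derivation:
Step 1: declare f=78 at depth 0
Step 2: declare d=(read f)=78 at depth 0
Step 3: enter scope (depth=1)
Step 4: declare b=(read f)=78 at depth 1
Step 5: declare c=(read b)=78 at depth 1
Step 6: declare b=84 at depth 1
Step 7: declare a=22 at depth 1
Visible at query point: a=22 b=84 c=78 d=78 f=78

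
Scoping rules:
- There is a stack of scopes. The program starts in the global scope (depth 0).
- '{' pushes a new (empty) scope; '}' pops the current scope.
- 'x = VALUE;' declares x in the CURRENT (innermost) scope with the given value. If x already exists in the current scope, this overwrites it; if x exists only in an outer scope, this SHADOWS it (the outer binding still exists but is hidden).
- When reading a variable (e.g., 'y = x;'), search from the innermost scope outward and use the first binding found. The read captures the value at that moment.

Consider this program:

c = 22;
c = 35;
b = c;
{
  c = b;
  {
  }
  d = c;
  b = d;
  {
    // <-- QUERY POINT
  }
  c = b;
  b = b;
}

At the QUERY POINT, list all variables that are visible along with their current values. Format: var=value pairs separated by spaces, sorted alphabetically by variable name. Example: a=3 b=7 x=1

Answer: b=35 c=35 d=35

Derivation:
Step 1: declare c=22 at depth 0
Step 2: declare c=35 at depth 0
Step 3: declare b=(read c)=35 at depth 0
Step 4: enter scope (depth=1)
Step 5: declare c=(read b)=35 at depth 1
Step 6: enter scope (depth=2)
Step 7: exit scope (depth=1)
Step 8: declare d=(read c)=35 at depth 1
Step 9: declare b=(read d)=35 at depth 1
Step 10: enter scope (depth=2)
Visible at query point: b=35 c=35 d=35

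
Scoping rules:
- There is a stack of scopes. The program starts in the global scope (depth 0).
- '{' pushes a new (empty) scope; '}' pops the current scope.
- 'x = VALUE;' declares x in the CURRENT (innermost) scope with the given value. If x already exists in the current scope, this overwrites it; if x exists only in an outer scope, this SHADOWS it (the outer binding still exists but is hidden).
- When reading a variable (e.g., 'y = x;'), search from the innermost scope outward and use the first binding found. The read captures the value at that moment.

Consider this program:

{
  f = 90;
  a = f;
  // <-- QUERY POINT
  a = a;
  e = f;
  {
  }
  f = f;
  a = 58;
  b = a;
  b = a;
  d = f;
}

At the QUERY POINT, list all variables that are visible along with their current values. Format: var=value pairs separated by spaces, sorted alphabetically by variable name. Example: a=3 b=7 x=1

Answer: a=90 f=90

Derivation:
Step 1: enter scope (depth=1)
Step 2: declare f=90 at depth 1
Step 3: declare a=(read f)=90 at depth 1
Visible at query point: a=90 f=90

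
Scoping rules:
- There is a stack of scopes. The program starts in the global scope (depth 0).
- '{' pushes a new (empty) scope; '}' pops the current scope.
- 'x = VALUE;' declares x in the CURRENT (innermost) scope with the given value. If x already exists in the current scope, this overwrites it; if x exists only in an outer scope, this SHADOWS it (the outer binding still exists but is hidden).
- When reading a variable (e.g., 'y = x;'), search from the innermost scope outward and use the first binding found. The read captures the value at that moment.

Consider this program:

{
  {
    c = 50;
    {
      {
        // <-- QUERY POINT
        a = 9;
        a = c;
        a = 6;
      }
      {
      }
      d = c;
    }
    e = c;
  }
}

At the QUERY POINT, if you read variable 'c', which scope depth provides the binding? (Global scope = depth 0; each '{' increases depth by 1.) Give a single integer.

Answer: 2

Derivation:
Step 1: enter scope (depth=1)
Step 2: enter scope (depth=2)
Step 3: declare c=50 at depth 2
Step 4: enter scope (depth=3)
Step 5: enter scope (depth=4)
Visible at query point: c=50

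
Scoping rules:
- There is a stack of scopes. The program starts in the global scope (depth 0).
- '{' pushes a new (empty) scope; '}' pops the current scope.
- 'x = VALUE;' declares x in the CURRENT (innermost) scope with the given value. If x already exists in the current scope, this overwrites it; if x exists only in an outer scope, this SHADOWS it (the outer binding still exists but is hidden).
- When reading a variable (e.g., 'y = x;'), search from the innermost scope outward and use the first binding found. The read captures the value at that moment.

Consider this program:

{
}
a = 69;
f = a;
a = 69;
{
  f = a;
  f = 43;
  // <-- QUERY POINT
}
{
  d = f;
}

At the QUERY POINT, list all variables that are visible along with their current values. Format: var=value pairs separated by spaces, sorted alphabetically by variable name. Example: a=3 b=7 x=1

Answer: a=69 f=43

Derivation:
Step 1: enter scope (depth=1)
Step 2: exit scope (depth=0)
Step 3: declare a=69 at depth 0
Step 4: declare f=(read a)=69 at depth 0
Step 5: declare a=69 at depth 0
Step 6: enter scope (depth=1)
Step 7: declare f=(read a)=69 at depth 1
Step 8: declare f=43 at depth 1
Visible at query point: a=69 f=43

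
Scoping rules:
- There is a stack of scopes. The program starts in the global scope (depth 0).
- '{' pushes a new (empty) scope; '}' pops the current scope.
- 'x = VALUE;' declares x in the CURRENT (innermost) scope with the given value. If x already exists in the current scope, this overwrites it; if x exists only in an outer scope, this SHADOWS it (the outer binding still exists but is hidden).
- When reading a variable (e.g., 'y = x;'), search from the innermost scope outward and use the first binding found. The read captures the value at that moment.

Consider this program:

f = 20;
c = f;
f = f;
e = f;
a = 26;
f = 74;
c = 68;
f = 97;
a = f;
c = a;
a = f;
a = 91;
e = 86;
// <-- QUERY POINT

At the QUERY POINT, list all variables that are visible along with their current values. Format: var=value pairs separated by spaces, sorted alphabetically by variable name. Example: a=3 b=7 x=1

Answer: a=91 c=97 e=86 f=97

Derivation:
Step 1: declare f=20 at depth 0
Step 2: declare c=(read f)=20 at depth 0
Step 3: declare f=(read f)=20 at depth 0
Step 4: declare e=(read f)=20 at depth 0
Step 5: declare a=26 at depth 0
Step 6: declare f=74 at depth 0
Step 7: declare c=68 at depth 0
Step 8: declare f=97 at depth 0
Step 9: declare a=(read f)=97 at depth 0
Step 10: declare c=(read a)=97 at depth 0
Step 11: declare a=(read f)=97 at depth 0
Step 12: declare a=91 at depth 0
Step 13: declare e=86 at depth 0
Visible at query point: a=91 c=97 e=86 f=97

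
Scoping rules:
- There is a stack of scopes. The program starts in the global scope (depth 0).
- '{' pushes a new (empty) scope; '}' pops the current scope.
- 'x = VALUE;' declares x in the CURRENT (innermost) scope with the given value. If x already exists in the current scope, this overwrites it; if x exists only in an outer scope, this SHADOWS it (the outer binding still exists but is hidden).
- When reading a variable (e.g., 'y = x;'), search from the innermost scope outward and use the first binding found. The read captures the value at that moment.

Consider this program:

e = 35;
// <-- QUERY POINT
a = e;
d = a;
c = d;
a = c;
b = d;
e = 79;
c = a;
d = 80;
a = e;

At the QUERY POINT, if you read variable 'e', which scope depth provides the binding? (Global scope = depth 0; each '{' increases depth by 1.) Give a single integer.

Step 1: declare e=35 at depth 0
Visible at query point: e=35

Answer: 0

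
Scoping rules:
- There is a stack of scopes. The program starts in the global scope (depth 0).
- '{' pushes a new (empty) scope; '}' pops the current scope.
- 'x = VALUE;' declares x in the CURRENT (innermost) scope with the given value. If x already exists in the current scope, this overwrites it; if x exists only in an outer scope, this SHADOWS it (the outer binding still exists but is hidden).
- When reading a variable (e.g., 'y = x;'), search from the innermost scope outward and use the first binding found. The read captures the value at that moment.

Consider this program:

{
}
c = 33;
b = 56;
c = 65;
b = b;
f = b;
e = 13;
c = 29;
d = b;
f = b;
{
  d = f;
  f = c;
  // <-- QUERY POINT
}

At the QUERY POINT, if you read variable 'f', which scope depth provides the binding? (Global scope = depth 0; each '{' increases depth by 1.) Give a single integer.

Answer: 1

Derivation:
Step 1: enter scope (depth=1)
Step 2: exit scope (depth=0)
Step 3: declare c=33 at depth 0
Step 4: declare b=56 at depth 0
Step 5: declare c=65 at depth 0
Step 6: declare b=(read b)=56 at depth 0
Step 7: declare f=(read b)=56 at depth 0
Step 8: declare e=13 at depth 0
Step 9: declare c=29 at depth 0
Step 10: declare d=(read b)=56 at depth 0
Step 11: declare f=(read b)=56 at depth 0
Step 12: enter scope (depth=1)
Step 13: declare d=(read f)=56 at depth 1
Step 14: declare f=(read c)=29 at depth 1
Visible at query point: b=56 c=29 d=56 e=13 f=29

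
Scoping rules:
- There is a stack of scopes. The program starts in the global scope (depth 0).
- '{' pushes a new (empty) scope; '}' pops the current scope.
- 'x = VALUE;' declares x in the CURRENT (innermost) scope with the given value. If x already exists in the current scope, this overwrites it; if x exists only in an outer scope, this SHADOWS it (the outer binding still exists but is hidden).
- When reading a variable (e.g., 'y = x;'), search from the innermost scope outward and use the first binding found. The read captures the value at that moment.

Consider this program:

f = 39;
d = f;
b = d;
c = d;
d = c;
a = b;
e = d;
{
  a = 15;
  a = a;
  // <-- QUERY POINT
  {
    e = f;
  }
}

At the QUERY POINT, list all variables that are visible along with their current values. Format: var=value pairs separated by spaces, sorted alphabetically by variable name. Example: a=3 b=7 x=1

Answer: a=15 b=39 c=39 d=39 e=39 f=39

Derivation:
Step 1: declare f=39 at depth 0
Step 2: declare d=(read f)=39 at depth 0
Step 3: declare b=(read d)=39 at depth 0
Step 4: declare c=(read d)=39 at depth 0
Step 5: declare d=(read c)=39 at depth 0
Step 6: declare a=(read b)=39 at depth 0
Step 7: declare e=(read d)=39 at depth 0
Step 8: enter scope (depth=1)
Step 9: declare a=15 at depth 1
Step 10: declare a=(read a)=15 at depth 1
Visible at query point: a=15 b=39 c=39 d=39 e=39 f=39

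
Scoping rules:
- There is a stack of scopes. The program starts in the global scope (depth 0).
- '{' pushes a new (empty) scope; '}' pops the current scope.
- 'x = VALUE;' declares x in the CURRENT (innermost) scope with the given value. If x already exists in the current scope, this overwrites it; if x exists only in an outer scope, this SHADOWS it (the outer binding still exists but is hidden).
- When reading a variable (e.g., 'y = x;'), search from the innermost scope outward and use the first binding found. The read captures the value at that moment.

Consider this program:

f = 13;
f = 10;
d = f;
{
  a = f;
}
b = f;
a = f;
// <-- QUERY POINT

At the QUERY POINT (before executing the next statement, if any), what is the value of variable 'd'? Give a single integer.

Answer: 10

Derivation:
Step 1: declare f=13 at depth 0
Step 2: declare f=10 at depth 0
Step 3: declare d=(read f)=10 at depth 0
Step 4: enter scope (depth=1)
Step 5: declare a=(read f)=10 at depth 1
Step 6: exit scope (depth=0)
Step 7: declare b=(read f)=10 at depth 0
Step 8: declare a=(read f)=10 at depth 0
Visible at query point: a=10 b=10 d=10 f=10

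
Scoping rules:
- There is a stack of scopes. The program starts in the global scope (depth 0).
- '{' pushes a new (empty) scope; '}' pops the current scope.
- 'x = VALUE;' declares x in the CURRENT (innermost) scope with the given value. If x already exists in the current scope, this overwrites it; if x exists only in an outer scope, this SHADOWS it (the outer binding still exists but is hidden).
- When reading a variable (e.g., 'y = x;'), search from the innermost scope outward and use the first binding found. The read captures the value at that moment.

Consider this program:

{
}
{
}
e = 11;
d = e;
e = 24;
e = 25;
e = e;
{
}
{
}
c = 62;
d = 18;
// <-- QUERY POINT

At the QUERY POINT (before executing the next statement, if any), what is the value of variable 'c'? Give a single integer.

Step 1: enter scope (depth=1)
Step 2: exit scope (depth=0)
Step 3: enter scope (depth=1)
Step 4: exit scope (depth=0)
Step 5: declare e=11 at depth 0
Step 6: declare d=(read e)=11 at depth 0
Step 7: declare e=24 at depth 0
Step 8: declare e=25 at depth 0
Step 9: declare e=(read e)=25 at depth 0
Step 10: enter scope (depth=1)
Step 11: exit scope (depth=0)
Step 12: enter scope (depth=1)
Step 13: exit scope (depth=0)
Step 14: declare c=62 at depth 0
Step 15: declare d=18 at depth 0
Visible at query point: c=62 d=18 e=25

Answer: 62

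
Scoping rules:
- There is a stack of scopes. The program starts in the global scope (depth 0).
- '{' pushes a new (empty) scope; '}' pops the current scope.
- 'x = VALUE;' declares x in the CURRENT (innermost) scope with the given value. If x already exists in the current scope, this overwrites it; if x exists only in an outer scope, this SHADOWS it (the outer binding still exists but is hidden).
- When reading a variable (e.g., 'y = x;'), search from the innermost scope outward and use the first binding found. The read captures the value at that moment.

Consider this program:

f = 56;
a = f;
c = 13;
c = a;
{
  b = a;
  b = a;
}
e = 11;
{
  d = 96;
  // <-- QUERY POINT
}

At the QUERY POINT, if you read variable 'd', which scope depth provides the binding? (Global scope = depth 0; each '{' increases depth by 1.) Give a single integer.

Answer: 1

Derivation:
Step 1: declare f=56 at depth 0
Step 2: declare a=(read f)=56 at depth 0
Step 3: declare c=13 at depth 0
Step 4: declare c=(read a)=56 at depth 0
Step 5: enter scope (depth=1)
Step 6: declare b=(read a)=56 at depth 1
Step 7: declare b=(read a)=56 at depth 1
Step 8: exit scope (depth=0)
Step 9: declare e=11 at depth 0
Step 10: enter scope (depth=1)
Step 11: declare d=96 at depth 1
Visible at query point: a=56 c=56 d=96 e=11 f=56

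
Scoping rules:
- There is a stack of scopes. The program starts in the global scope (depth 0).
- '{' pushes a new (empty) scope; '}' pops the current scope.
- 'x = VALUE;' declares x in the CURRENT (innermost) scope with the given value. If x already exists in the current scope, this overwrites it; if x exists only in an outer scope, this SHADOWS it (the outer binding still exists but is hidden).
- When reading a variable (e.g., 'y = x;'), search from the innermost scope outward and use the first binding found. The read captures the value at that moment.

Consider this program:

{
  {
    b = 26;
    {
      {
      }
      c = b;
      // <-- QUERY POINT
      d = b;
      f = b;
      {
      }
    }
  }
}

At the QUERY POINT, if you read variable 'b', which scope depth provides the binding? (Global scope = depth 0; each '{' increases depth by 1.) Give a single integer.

Answer: 2

Derivation:
Step 1: enter scope (depth=1)
Step 2: enter scope (depth=2)
Step 3: declare b=26 at depth 2
Step 4: enter scope (depth=3)
Step 5: enter scope (depth=4)
Step 6: exit scope (depth=3)
Step 7: declare c=(read b)=26 at depth 3
Visible at query point: b=26 c=26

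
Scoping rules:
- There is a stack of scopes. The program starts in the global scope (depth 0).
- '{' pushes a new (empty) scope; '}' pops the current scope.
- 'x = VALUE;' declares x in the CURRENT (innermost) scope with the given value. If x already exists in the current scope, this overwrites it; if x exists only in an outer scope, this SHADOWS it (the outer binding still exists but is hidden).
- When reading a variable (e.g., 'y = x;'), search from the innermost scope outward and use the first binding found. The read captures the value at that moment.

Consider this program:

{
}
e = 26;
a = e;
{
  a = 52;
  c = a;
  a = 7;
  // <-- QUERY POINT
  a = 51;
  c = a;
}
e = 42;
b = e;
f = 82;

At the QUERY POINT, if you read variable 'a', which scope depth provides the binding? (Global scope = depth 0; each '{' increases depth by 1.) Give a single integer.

Step 1: enter scope (depth=1)
Step 2: exit scope (depth=0)
Step 3: declare e=26 at depth 0
Step 4: declare a=(read e)=26 at depth 0
Step 5: enter scope (depth=1)
Step 6: declare a=52 at depth 1
Step 7: declare c=(read a)=52 at depth 1
Step 8: declare a=7 at depth 1
Visible at query point: a=7 c=52 e=26

Answer: 1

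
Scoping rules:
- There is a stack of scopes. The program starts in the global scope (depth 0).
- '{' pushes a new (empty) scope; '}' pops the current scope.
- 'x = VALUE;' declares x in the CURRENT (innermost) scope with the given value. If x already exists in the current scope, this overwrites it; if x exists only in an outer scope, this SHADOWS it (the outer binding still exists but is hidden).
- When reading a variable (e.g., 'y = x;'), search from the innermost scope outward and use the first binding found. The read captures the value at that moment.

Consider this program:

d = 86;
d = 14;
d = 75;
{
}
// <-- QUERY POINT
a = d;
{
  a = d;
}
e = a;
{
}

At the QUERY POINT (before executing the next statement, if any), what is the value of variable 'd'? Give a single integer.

Answer: 75

Derivation:
Step 1: declare d=86 at depth 0
Step 2: declare d=14 at depth 0
Step 3: declare d=75 at depth 0
Step 4: enter scope (depth=1)
Step 5: exit scope (depth=0)
Visible at query point: d=75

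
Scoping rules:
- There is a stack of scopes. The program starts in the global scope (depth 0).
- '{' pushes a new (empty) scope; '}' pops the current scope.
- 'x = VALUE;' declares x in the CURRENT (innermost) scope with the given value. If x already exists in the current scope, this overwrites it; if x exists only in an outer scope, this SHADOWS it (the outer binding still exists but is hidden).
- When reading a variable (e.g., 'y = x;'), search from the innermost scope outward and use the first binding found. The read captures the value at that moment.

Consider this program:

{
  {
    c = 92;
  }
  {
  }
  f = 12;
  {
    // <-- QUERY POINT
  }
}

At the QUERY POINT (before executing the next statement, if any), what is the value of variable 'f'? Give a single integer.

Answer: 12

Derivation:
Step 1: enter scope (depth=1)
Step 2: enter scope (depth=2)
Step 3: declare c=92 at depth 2
Step 4: exit scope (depth=1)
Step 5: enter scope (depth=2)
Step 6: exit scope (depth=1)
Step 7: declare f=12 at depth 1
Step 8: enter scope (depth=2)
Visible at query point: f=12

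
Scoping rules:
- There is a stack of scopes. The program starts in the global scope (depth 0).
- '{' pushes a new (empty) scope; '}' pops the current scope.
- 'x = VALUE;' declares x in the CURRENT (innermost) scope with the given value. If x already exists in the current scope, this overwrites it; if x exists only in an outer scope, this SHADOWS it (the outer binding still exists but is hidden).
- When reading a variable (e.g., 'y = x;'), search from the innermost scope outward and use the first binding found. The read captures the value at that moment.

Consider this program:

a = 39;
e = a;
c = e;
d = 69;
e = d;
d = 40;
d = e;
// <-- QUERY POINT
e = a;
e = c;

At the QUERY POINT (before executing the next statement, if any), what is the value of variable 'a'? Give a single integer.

Step 1: declare a=39 at depth 0
Step 2: declare e=(read a)=39 at depth 0
Step 3: declare c=(read e)=39 at depth 0
Step 4: declare d=69 at depth 0
Step 5: declare e=(read d)=69 at depth 0
Step 6: declare d=40 at depth 0
Step 7: declare d=(read e)=69 at depth 0
Visible at query point: a=39 c=39 d=69 e=69

Answer: 39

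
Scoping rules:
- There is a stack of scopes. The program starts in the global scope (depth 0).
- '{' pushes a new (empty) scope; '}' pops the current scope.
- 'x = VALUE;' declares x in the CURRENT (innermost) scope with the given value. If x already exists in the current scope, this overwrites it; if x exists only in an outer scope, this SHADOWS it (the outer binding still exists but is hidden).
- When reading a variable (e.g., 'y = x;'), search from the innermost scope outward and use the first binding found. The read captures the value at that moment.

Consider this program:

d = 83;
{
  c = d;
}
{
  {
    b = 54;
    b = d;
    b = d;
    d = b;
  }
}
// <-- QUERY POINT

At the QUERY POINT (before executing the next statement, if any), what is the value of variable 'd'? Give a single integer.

Step 1: declare d=83 at depth 0
Step 2: enter scope (depth=1)
Step 3: declare c=(read d)=83 at depth 1
Step 4: exit scope (depth=0)
Step 5: enter scope (depth=1)
Step 6: enter scope (depth=2)
Step 7: declare b=54 at depth 2
Step 8: declare b=(read d)=83 at depth 2
Step 9: declare b=(read d)=83 at depth 2
Step 10: declare d=(read b)=83 at depth 2
Step 11: exit scope (depth=1)
Step 12: exit scope (depth=0)
Visible at query point: d=83

Answer: 83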